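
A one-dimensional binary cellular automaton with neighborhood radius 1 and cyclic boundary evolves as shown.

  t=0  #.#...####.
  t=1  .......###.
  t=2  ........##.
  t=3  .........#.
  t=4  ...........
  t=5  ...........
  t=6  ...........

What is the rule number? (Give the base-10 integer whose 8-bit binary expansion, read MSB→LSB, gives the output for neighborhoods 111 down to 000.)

  ###|#  b7=1 t=0,i=7
  ##.|#  b6=1 t=0,i=9
  #.#|.  b5=0 t=0,i=1
  #..|.  b4=0 t=0,i=3
  .##|.  b3=0 t=0,i=6
  .#.|.  b2=0 t=0,i=0
  ..#|.  b1=0 t=0,i=5
  ...|.  b0=0 t=0,i=4
  bits 11000000 = 192

192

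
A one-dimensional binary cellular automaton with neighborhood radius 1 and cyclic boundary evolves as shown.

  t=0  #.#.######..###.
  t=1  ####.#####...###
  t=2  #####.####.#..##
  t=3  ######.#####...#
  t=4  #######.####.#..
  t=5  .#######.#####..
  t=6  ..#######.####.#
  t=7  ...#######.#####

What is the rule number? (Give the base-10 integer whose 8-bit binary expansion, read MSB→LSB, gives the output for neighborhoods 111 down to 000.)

229

  ###|#  b7=1 t=0,i=5
  ##.|#  b6=1 t=0,i=9
  #.#|#  b5=1 t=0,i=1
  #..|.  b4=0 t=0,i=10
  .##|.  b3=0 t=0,i=4
  .#.|#  b2=1 t=0,i=0
  ..#|.  b1=0 t=0,i=11
  ...|#  b0=1 t=1,i=11
  bits 11100101 = 229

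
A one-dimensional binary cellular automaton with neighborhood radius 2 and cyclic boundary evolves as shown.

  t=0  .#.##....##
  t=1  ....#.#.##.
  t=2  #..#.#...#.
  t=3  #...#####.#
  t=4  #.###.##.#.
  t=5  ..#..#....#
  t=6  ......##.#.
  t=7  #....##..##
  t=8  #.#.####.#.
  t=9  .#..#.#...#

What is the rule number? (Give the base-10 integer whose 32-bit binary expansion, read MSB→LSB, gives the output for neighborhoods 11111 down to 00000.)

3667072460

  nb #####: next=#  (t=3,i=6, bit31=1)
  nb ####.: next=#  (t=3,i=7, bit30=1)
  nb ###.#: next=.  (t=3,i=8, bit29=0)
  nb ###..: next=#  (t=7,i=0, bit28=1)
  nb ##.##: next=#  (t=3,i=9, bit27=1)
  nb ##.#.: next=.  (t=0,i=0, bit26=0)
  nb ##..#: next=#  (t=7,i=7, bit25=1)
  nb ##...: next=.  (t=0,i=5, bit24=0)
  nb #.###: next=#  (t=4,i=2, bit23=1)
  nb #.##.: next=.  (t=0,i=3, bit22=0)
  nb #.#.#: next=.  (t=0,i=1, bit21=0)
  nb #.#..: next=#  (t=2,i=0, bit20=1)
  nb #..##: next=.  (t=7,i=8, bit19=0)
  nb #..#.: next=.  (t=2,i=2, bit18=0)
  nb #...#: next=#  (t=2,i=7, bit17=1)
  nb #....: next=#  (t=0,i=6, bit16=1)
  nb .####: next=.  (t=3,i=5, bit15=0)
  nb .###.: next=.  (t=4,i=3, bit14=0)
  nb .##.#: next=.  (t=0,i=10, bit13=0)
  nb .##..: next=#  (t=0,i=4, bit12=1)
  nb .#.##: next=.  (t=0,i=2, bit11=0)
  nb .#.#.: next=#  (t=1,i=5, bit10=1)
  nb .#..#: next=.  (t=2,i=1, bit9=0)
  nb .#...: next=#  (t=2,i=6, bit8=1)
  nb ..###: next=#  (t=3,i=4, bit7=1)
  nb ..##.: next=#  (t=0,i=9, bit6=1)
  nb ..#.#: next=.  (t=1,i=4, bit5=0)
  nb ..#..: next=.  (t=5,i=2, bit4=0)
  nb ...##: next=#  (t=0,i=8, bit3=1)
  nb ...#.: next=#  (t=1,i=3, bit2=1)
  nb ....#: next=.  (t=0,i=7, bit1=0)
  nb .....: next=.  (t=1,i=1, bit0=0)
  bits 11011010100100110001010111001100 = 3667072460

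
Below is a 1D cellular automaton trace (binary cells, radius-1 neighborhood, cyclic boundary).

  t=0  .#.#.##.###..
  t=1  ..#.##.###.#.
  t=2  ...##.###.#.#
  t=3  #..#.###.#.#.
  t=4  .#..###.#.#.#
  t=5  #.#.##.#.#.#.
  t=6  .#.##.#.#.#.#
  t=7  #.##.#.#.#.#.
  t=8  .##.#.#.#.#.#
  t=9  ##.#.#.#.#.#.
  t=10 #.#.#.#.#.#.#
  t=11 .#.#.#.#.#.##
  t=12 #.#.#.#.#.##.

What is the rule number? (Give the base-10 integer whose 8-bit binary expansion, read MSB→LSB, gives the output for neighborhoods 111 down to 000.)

  [7] ### => #  t=0,i=9
  [6] ##. => .  t=0,i=6
  [5] #.# => #  t=0,i=2
  [4] #.. => #  t=0,i=11
  [3] .## => #  t=0,i=5
  [2] .#. => .  t=0,i=1
  [1] ..# => .  t=0,i=0
  [0] ... => .  t=0,i=12
  bits 10111000 = 184

184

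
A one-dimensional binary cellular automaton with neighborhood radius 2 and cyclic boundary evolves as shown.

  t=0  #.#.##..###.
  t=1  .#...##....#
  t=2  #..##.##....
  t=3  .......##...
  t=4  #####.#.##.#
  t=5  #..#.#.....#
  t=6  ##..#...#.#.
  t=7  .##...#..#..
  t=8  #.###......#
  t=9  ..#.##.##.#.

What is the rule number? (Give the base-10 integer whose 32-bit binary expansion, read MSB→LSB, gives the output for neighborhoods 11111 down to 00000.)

  nb #####: next=.  (t=4,i=1, bit31=0)
  nb ####.: next=#  (t=4,i=3, bit30=1)
  nb ###.#: next=.  (t=0,i=10, bit29=0)
  nb ###..: next=#  (t=8,i=4, bit28=1)
  nb ##.##: next=.  (t=2,i=5, bit27=0)
  nb ##.#.: next=#  (t=0,i=11, bit26=1)
  nb ##..#: next=#  (t=0,i=6, bit25=1)
  nb ##...: next=#  (t=1,i=7, bit24=1)
  nb #.###: next=#  (t=4,i=11, bit23=1)
  nb #.##.: next=.  (t=0,i=4, bit22=0)
  nb #.#.#: next=.  (t=0,i=0, bit21=0)
  nb #.#..: next=.  (t=1,i=1, bit20=0)
  nb #..##: next=.  (t=0,i=7, bit19=0)
  nb #..#.: next=.  (t=5,i=2, bit18=0)
  nb #...#: next=#  (t=1,i=3, bit17=1)
  nb #....: next=.  (t=1,i=8, bit16=0)
  nb .####: next=#  (t=4,i=0, bit15=1)
  nb .###.: next=.  (t=0,i=9, bit14=0)
  nb .##.#: next=.  (t=2,i=4, bit13=0)
  nb .##..: next=#  (t=0,i=5, bit12=1)
  nb .#.##: next=.  (t=0,i=3, bit11=0)
  nb .#.#.: next=#  (t=0,i=1, bit10=1)
  nb .#..#: next=.  (t=2,i=1, bit9=0)
  nb .#...: next=.  (t=1,i=2, bit8=0)
  nb ..###: next=.  (t=0,i=8, bit7=0)
  nb ..##.: next=.  (t=1,i=5, bit6=0)
  nb ..#.#: next=.  (t=1,i=11, bit5=0)
  nb ..#..: next=.  (t=2,i=0, bit4=0)
  nb ...##: next=#  (t=1,i=4, bit3=1)
  nb ...#.: next=.  (t=1,i=10, bit2=0)
  nb ....#: next=.  (t=1,i=9, bit1=0)
  nb .....: next=#  (t=3,i=0, bit0=1)
  bits 01010111100000101001010000001001 = 1468175369

1468175369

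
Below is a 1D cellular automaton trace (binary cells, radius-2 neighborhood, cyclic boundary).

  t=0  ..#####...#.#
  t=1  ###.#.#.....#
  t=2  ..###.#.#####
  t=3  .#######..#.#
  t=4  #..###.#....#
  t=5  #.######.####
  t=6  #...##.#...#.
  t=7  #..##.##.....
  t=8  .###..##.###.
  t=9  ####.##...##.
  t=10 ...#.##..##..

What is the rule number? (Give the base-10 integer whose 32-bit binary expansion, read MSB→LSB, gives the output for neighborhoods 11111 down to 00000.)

3027851979

  #####|#  b31=1 t=0,i=4
  ####.|.  b30=0 t=0,i=5
  ###.#|#  b29=1 t=1,i=2
  ###..|#  b28=1 t=0,i=6
  ##.##|.  b27=0 t=5,i=1
  ##.#.|#  b26=1 t=1,i=3
  ##..#|.  b25=0 t=2,i=0
  ##...|.  b24=0 t=0,i=7
  #.###|.  b23=0 t=2,i=8
  #.##.|#  b22=1 t=7,i=6
  #.#.#|#  b21=1 t=1,i=4
  #.#..|#  b20=1 t=0,i=12
  #..##|#  b19=1 t=0,i=1
  #..#.|.  b18=0 t=3,i=9
  #...#|.  b17=0 t=0,i=8
  #....|#  b16=1 t=1,i=8
  .####|.  b15=0 t=0,i=3
  .###.|#  b14=1 t=2,i=3
  .##.#|.  b13=0 t=6,i=5
  .##..|#  b12=1 t=4,i=0
  .#.##|#  b11=1 t=2,i=7
  .#.#.|.  b10=0 t=0,i=11
  .#..#|#  b9=1 t=0,i=0
  .#...|.  b8=0 t=1,i=7
  ..###|#  b7=1 t=0,i=2
  ..##.|#  b6=1 t=4,i=12
  ..#.#|.  b5=0 t=0,i=10
  ..#..|.  b4=0 t=7,i=0
  ...##|#  b3=1 t=1,i=11
  ...#.|.  b2=0 t=0,i=9
  ....#|#  b1=1 t=1,i=10
  .....|#  b0=1 t=1,i=9
  bits 10110100011110010101101011001011 = 3027851979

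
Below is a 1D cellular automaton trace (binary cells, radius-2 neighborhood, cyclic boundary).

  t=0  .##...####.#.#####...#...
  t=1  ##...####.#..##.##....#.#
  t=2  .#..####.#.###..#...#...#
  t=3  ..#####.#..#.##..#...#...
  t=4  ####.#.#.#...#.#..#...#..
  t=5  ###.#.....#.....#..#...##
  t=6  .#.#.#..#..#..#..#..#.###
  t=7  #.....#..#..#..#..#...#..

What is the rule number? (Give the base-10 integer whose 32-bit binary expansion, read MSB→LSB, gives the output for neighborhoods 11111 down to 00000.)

1455981514

  [31] ##### => .  t=0,i=15
  [30] ####. => #  t=0,i=8
  [29] ###.# => .  t=0,i=9
  [28] ###.. => #  t=0,i=17
  [27] ##.## => .  t=1,i=15
  [26] ##.#. => #  t=0,i=10
  [25] ##..# => #  t=2,i=14
  [24] ##... => .  t=0,i=3
  [23] #.### => #  t=0,i=13
  [22] #.##. => #  t=1,i=16
  [21] #.#.# => .  t=0,i=11
  [20] #.#.. => .  t=1,i=10
  [19] #..## => #  t=1,i=12
  [18] #..#. => .  t=2,i=15
  [17] #...# => .  t=0,i=4
  [16] #.... => .  t=0,i=23
  [15] .#### => #  t=0,i=7
  [14] .###. => .  t=1,i=0
  [13] .##.# => .  t=1,i=14
  [12] .##.. => .  t=0,i=2
  [11] .#.## => .  t=0,i=12
  [10] .#.#. => .  t=2,i=0
  [9] .#..# => #  t=1,i=11
  [8] .#... => #  t=0,i=22
  [7] ..### => #  t=0,i=6
  [6] ..##. => #  t=0,i=1
  [5] ..#.# => .  t=1,i=22
  [4] ..#.. => .  t=0,i=21
  [3] ...## => #  t=0,i=0
  [2] ...#. => .  t=0,i=20
  [1] ....# => #  t=0,i=24
  [0] ..... => .  t=3,i=24
  bits 01010110110010001000001111001010 = 1455981514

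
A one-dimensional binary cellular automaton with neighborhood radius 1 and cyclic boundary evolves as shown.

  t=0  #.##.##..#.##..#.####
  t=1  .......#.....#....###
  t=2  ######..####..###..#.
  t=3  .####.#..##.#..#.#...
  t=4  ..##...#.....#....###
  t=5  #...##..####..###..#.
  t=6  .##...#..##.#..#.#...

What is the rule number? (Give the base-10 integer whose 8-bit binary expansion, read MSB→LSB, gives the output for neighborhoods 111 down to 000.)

  [7] ### => #  t=0,i=18
  [6] ##. => .  t=0,i=0
  [5] #.# => .  t=0,i=1
  [4] #.. => #  t=0,i=7
  [3] .## => .  t=0,i=2
  [2] .#. => .  t=0,i=9
  [1] ..# => .  t=0,i=8
  [0] ... => #  t=1,i=1
  bits 10010001 = 145

145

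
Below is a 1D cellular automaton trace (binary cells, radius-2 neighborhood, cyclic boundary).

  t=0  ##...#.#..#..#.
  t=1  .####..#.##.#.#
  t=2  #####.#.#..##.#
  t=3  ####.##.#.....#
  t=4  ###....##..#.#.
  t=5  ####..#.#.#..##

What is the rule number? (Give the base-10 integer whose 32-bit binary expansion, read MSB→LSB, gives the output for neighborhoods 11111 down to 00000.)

3585529885

  nb #####: next=#  (t=2,i=1, bit31=1)
  nb ####.: next=#  (t=1,i=3, bit30=1)
  nb ###.#: next=.  (t=2,i=4, bit29=0)
  nb ###..: next=#  (t=1,i=4, bit28=1)
  nb ##.##: next=.  (t=2,i=13, bit27=0)
  nb ##.#.: next=#  (t=1,i=11, bit26=1)
  nb ##..#: next=.  (t=1,i=5, bit25=0)
  nb ##...: next=#  (t=0,i=2, bit24=1)
  nb #.###: next=#  (t=1,i=1, bit23=1)
  nb #.##.: next=.  (t=0,i=0, bit22=0)
  nb #.#.#: next=#  (t=1,i=12, bit21=1)
  nb #.#..: next=#  (t=0,i=7, bit20=1)
  nb #..##: next=.  (t=2,i=10, bit19=0)
  nb #..#.: next=#  (t=0,i=9, bit18=1)
  nb #...#: next=#  (t=0,i=3, bit17=1)
  nb #....: next=.  (t=3,i=10, bit16=0)
  nb .####: next=#  (t=1,i=2, bit15=1)
  nb .###.: next=#  (t=4,i=1, bit14=1)
  nb .##.#: next=.  (t=1,i=10, bit13=0)
  nb .##..: next=#  (t=0,i=1, bit12=1)
  nb .#.##: next=#  (t=0,i=14, bit11=1)
  nb .#.#.: next=.  (t=0,i=6, bit10=0)
  nb .#..#: next=.  (t=0,i=8, bit9=0)
  nb .#...: next=.  (t=3,i=9, bit8=0)
  nb ..###: next=.  (t=3,i=14, bit7=0)
  nb ..##.: next=.  (t=2,i=11, bit6=0)
  nb ..#.#: next=.  (t=0,i=5, bit5=0)
  nb ..#..: next=#  (t=0,i=10, bit4=1)
  nb ...##: next=#  (t=3,i=13, bit3=1)
  nb ...#.: next=#  (t=0,i=4, bit2=1)
  nb ....#: next=.  (t=3,i=12, bit1=0)
  nb .....: next=#  (t=3,i=11, bit0=1)
  bits 11010101101101101101100000011101 = 3585529885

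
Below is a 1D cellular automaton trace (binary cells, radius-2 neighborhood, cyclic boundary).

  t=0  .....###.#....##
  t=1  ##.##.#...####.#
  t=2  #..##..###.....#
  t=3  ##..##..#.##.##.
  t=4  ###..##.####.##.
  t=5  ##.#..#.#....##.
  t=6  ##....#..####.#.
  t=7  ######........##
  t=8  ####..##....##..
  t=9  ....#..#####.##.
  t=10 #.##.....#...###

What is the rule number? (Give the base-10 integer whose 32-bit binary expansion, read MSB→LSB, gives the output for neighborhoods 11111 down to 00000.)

2212722990

  #####|#  b31=1 t=7,i=0
  ####.|.  b30=0 t=1,i=12
  ###.#|.  b29=0 t=0,i=7
  ###..|.  b28=0 t=2,i=9
  ##.##|.  b27=0 t=1,i=2
  ##.#.|.  b26=0 t=0,i=8
  ##..#|#  b25=1 t=2,i=1
  ##...|#  b24=1 t=0,i=0
  #.###|#  b23=1 t=1,i=15
  #.##.|#  b22=1 t=1,i=3
  #.#.#|#  b21=1 t=6,i=14
  #.#..|.  b20=0 t=0,i=9
  #..##|.  b19=0 t=2,i=2
  #..#.|.  b18=0 t=3,i=7
  #...#|#  b17=1 t=1,i=8
  #....|#  b16=1 t=0,i=1
  .####|.  b15=0 t=1,i=11
  .###.|#  b14=1 t=0,i=6
  .##.#|#  b13=1 t=1,i=4
  .##..|#  b12=1 t=0,i=15
  .#.##|#  b11=1 t=3,i=9
  .#.#.|.  b10=0 t=5,i=7
  .#..#|.  b9=0 t=5,i=4
  .#...|#  b8=1 t=0,i=10
  ..###|.  b7=0 t=0,i=5
  ..##.|.  b6=0 t=0,i=14
  ..#.#|#  b5=1 t=3,i=8
  ..#..|.  b4=0 t=6,i=6
  ...##|#  b3=1 t=0,i=4
  ...#.|#  b2=1 t=6,i=5
  ....#|#  b1=1 t=0,i=3
  .....|.  b0=0 t=0,i=2
  bits 10000011111000110111100100101110 = 2212722990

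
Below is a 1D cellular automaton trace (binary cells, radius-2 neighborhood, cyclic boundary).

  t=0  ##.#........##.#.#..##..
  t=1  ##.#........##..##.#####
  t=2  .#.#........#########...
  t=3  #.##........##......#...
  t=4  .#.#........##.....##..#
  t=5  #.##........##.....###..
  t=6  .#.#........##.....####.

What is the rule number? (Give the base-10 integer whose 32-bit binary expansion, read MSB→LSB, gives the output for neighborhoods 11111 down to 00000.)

  nb #####: next=.  (t=1,i=21, bit31=0)
  nb ####.: next=.  (t=1,i=0, bit30=0)
  nb ###.#: next=#  (t=1,i=1, bit29=1)
  nb ###..: next=#  (t=2,i=20, bit28=1)
  nb ##.##: next=#  (t=1,i=18, bit27=1)
  nb ##.#.: next=.  (t=0,i=2, bit26=0)
  nb ##..#: next=#  (t=0,i=22, bit25=1)
  nb ##...: next=.  (t=2,i=21, bit24=0)
  nb #.###: next=#  (t=1,i=19, bit23=1)
  nb #.##.: next=.  (t=3,i=2, bit22=0)
  nb #.#.#: next=.  (t=0,i=15, bit21=0)
  nb #.#..: next=#  (t=0,i=3, bit20=1)
  nb #..##: next=#  (t=0,i=19, bit19=1)
  nb #..#.: next=.  (t=4,i=22, bit18=0)
  nb #...#: next=.  (t=3,i=22, bit17=0)
  nb #....: next=.  (t=0,i=5, bit16=0)
  nb .####: next=#  (t=1,i=20, bit15=1)
  nb .###.: next=#  (t=5,i=20, bit14=1)
  nb .##.#: next=#  (t=0,i=1, bit13=1)
  nb .##..: next=#  (t=0,i=21, bit12=1)
  nb .#.##: next=#  (t=3,i=1, bit11=1)
  nb .#.#.: next=#  (t=0,i=16, bit10=1)
  nb .#..#: next=.  (t=0,i=18, bit9=0)
  nb .#...: next=.  (t=0,i=4, bit8=0)
  nb ..###: next=#  (t=2,i=12, bit7=1)
  nb ..##.: next=#  (t=0,i=0, bit6=1)
  nb ..#.#: next=.  (t=2,i=1, bit5=0)
  nb ..#..: next=#  (t=3,i=20, bit4=1)
  nb ...##: next=.  (t=0,i=11, bit3=0)
  nb ...#.: next=#  (t=2,i=0, bit2=1)
  nb ....#: next=.  (t=0,i=10, bit1=0)
  nb .....: next=.  (t=0,i=6, bit0=0)
  bits 00111010100110001111110011010100 = 983104724

983104724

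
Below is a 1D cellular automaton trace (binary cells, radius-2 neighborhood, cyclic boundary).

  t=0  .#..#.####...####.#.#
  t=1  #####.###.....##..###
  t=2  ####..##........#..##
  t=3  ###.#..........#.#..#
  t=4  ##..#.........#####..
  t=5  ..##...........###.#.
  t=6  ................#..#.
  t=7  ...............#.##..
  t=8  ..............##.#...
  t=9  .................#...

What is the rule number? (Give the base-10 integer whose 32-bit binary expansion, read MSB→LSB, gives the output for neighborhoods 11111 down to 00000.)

  #####|#  b31=1 t=1,i=0
  ####.|#  b30=1 t=0,i=8
  ###.#|.  b29=0 t=0,i=16
  ###..|.  b28=0 t=0,i=9
  ##.##|.  b27=0 t=1,i=5
  ##.#.|.  b26=0 t=0,i=17
  ##..#|#  b25=1 t=1,i=16
  ##...|.  b24=0 t=0,i=10
  #.###|#  b23=1 t=0,i=6
  #.##.|#  b22=1 t=7,i=17
  #.#.#|#  b21=1 t=0,i=18
  #.#..|#  b20=1 t=0,i=1
  #..##|.  b19=0 t=1,i=17
  #..#.|#  b18=1 t=0,i=3
  #...#|.  b17=0 t=0,i=11
  #....|.  b16=0 t=1,i=10
  .####|#  b15=1 t=0,i=7
  .###.|#  b14=1 t=1,i=7
  .##.#|.  b13=0 t=8,i=15
  .##..|.  b12=0 t=1,i=15
  .#.##|.  b11=0 t=0,i=5
  .#.#.|#  b10=1 t=0,i=0
  .#..#|#  b9=1 t=0,i=2
  .#...|.  b8=0 t=3,i=5
  ..###|.  b7=0 t=0,i=13
  ..##.|.  b6=0 t=1,i=14
  ..#.#|#  b5=1 t=0,i=4
  ..#..|.  b4=0 t=2,i=16
  ...##|.  b3=0 t=0,i=12
  ...#.|#  b2=1 t=2,i=15
  ....#|.  b1=0 t=1,i=12
  .....|.  b0=0 t=1,i=11
  bits 11000010111101001100011000100100 = 3270821412

3270821412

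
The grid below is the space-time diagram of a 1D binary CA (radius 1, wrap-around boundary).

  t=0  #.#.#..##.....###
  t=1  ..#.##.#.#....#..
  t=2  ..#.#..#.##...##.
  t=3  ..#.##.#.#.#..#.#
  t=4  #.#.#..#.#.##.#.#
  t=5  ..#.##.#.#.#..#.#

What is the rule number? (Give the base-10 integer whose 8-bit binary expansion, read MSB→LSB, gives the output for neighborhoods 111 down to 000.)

28

  ###|.  b7=0 t=0,i=15
  ##.|.  b6=0 t=0,i=0
  #.#|.  b5=0 t=0,i=1
  #..|#  b4=1 t=0,i=5
  .##|#  b3=1 t=0,i=7
  .#.|#  b2=1 t=0,i=2
  ..#|.  b1=0 t=0,i=6
  ...|.  b0=0 t=0,i=10
  bits 00011100 = 28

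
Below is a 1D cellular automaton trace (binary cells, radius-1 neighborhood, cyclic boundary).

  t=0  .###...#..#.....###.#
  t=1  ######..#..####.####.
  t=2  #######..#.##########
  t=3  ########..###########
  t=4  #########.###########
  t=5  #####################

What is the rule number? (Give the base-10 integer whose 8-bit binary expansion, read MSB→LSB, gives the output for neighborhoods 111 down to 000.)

249

  [7] ### => #  t=0,i=2
  [6] ##. => #  t=0,i=3
  [5] #.# => #  t=0,i=0
  [4] #.. => #  t=0,i=4
  [3] .## => #  t=0,i=1
  [2] .#. => .  t=0,i=7
  [1] ..# => .  t=0,i=6
  [0] ... => #  t=0,i=5
  bits 11111001 = 249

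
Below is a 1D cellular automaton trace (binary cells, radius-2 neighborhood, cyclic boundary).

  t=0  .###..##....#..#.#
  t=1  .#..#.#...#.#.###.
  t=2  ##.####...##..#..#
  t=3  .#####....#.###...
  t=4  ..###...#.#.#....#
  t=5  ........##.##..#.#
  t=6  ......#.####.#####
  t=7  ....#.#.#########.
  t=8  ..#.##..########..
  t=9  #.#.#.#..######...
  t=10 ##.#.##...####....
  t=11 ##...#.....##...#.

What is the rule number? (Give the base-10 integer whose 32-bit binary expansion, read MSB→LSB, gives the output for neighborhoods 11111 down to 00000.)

3939804274

  #####|#  b31=1 t=3,i=3
  ####.|#  b30=1 t=2,i=5
  ###.#|#  b29=1 t=2,i=1
  ###..|.  b28=0 t=0,i=3
  ##.##|#  b27=1 t=2,i=2
  ##.#.|.  b26=0 t=10,i=2
  ##..#|#  b25=1 t=0,i=4
  ##...|.  b24=0 t=0,i=8
  #.###|#  b23=1 t=0,i=1
  #.##.|#  b22=1 t=5,i=11
  #.#.#|.  b21=0 t=0,i=17
  #.#..|#  b20=1 t=1,i=6
  #..##|.  b19=0 t=0,i=5
  #..#.|#  b18=1 t=0,i=14
  #...#|.  b17=0 t=1,i=8
  #....|.  b16=0 t=0,i=9
  .####|#  b15=1 t=2,i=4
  .###.|.  b14=0 t=0,i=2
  .##.#|#  b13=1 t=5,i=9
  .##..|.  b12=0 t=0,i=7
  .#.##|.  b11=0 t=0,i=0
  .#.#.|#  b10=1 t=0,i=16
  .#..#|.  b9=0 t=0,i=13
  .#...|.  b8=0 t=1,i=7
  ..###|.  b7=0 t=2,i=17
  ..##.|#  b6=1 t=0,i=6
  ..#.#|#  b5=1 t=0,i=15
  ..#..|#  b4=1 t=0,i=12
  ...##|.  b3=0 t=2,i=9
  ...#.|.  b2=0 t=0,i=11
  ....#|#  b1=1 t=0,i=10
  .....|.  b0=0 t=5,i=2
  bits 11101010110101001010010001110010 = 3939804274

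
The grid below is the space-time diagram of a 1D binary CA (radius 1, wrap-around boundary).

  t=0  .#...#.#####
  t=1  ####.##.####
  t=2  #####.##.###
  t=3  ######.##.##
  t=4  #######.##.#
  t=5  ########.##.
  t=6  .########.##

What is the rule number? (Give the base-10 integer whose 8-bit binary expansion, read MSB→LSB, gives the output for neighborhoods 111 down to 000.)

  [7] ### => #  t=0,i=8
  [6] ##. => #  t=0,i=11
  [5] #.# => #  t=0,i=0
  [4] #.. => #  t=0,i=2
  [3] .## => .  t=0,i=7
  [2] .#. => #  t=0,i=1
  [1] ..# => .  t=0,i=4
  [0] ... => #  t=0,i=3
  bits 11110101 = 245

245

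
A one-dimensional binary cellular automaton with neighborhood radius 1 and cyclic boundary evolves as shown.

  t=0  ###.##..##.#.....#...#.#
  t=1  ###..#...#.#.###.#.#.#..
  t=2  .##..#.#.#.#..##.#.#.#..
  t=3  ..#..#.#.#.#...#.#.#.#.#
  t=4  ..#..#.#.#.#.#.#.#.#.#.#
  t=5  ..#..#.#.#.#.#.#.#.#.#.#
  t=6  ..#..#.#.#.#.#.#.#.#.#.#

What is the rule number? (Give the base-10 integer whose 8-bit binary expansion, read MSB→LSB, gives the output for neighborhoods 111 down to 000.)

197

  [7] ### => #  t=0,i=0
  [6] ##. => #  t=0,i=2
  [5] #.# => .  t=0,i=3
  [4] #.. => .  t=0,i=6
  [3] .## => .  t=0,i=4
  [2] .#. => #  t=0,i=11
  [1] ..# => .  t=0,i=7
  [0] ... => #  t=0,i=13
  bits 11000101 = 197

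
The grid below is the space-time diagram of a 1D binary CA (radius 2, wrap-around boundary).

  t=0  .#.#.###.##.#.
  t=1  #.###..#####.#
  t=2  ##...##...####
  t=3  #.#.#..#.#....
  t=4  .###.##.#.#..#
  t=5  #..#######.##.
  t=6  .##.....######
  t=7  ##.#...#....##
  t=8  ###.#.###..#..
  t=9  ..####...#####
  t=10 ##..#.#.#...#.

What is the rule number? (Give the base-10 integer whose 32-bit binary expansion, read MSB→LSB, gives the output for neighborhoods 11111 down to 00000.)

1869360924

  ##### -> .   bit 31 = 0  t=1,i=9
  ####. -> #   bit 30 = 1  t=1,i=10
  ###.# -> #   bit 29 = 1  t=0,i=7
  ###.. -> .   bit 28 = 0  t=1,i=4
  ##.## -> #   bit 27 = 1  t=0,i=8
  ##.#. -> #   bit 26 = 1  t=0,i=11
  ##..# -> #   bit 25 = 1  t=1,i=5
  ##... -> #   bit 24 = 1  t=2,i=2
  #.### -> .   bit 23 = 0  t=0,i=5
  #.##. -> #   bit 22 = 1  t=0,i=9
  #.#.# -> #   bit 21 = 1  t=0,i=3
  #.#.. -> .   bit 20 = 0  t=0,i=12
  #..## -> #   bit 19 = 1  t=1,i=6
  #..#. -> #   bit 18 = 1  t=0,i=0
  #...# -> .   bit 17 = 0  t=2,i=3
  #.... -> .   bit 16 = 0  t=3,i=11
  .#### -> .   bit 15 = 0  t=1,i=8
  .###. -> .   bit 14 = 0  t=0,i=6
  .##.# -> #   bit 13 = 1  t=0,i=10
  .##.. -> .   bit 12 = 0  t=2,i=6
  .#.## -> #   bit 11 = 1  t=0,i=4
  .#.#. -> #   bit 10 = 1  t=0,i=2
  .#..# -> #   bit 9 = 1  t=0,i=13
  .#... -> #   bit 8 = 1  t=3,i=10
  ..### -> .   bit 7 = 0  t=1,i=7
  ..##. -> .   bit 6 = 0  t=2,i=5
  ..#.# -> .   bit 5 = 0  t=0,i=1
  ..#.. -> #   bit 4 = 1  t=7,i=7
  ...## -> #   bit 3 = 1  t=2,i=4
  ...#. -> #   bit 2 = 1  t=3,i=13
  ....# -> .   bit 1 = 0  t=3,i=12
  ..... -> .   bit 0 = 0  t=6,i=5
  bits 01101111011011000010111100011100 = 1869360924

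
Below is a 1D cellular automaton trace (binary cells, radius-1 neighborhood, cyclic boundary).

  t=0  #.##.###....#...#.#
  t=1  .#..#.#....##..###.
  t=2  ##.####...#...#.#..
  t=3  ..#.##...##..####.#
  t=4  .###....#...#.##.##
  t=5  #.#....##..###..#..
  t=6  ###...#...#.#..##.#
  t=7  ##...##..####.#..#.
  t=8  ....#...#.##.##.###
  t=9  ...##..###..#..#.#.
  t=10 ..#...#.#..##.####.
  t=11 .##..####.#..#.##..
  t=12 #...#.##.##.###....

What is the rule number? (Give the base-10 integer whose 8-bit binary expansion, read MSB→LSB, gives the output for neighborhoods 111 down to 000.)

  ### -> #   bit 7 = 1  t=0,i=6
  ##. -> .   bit 6 = 0  t=0,i=0
  #.# -> #   bit 5 = 1  t=0,i=1
  #.. -> .   bit 4 = 0  t=0,i=8
  .## -> .   bit 3 = 0  t=0,i=2
  .#. -> #   bit 2 = 1  t=0,i=12
  ..# -> #   bit 1 = 1  t=0,i=11
  ... -> .   bit 0 = 0  t=0,i=9
  bits 10100110 = 166

166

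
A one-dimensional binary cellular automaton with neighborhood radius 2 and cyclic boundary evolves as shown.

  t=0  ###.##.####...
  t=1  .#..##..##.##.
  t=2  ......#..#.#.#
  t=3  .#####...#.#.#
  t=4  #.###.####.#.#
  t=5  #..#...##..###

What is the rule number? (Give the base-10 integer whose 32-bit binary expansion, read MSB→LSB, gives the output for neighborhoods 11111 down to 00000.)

3279153191

  ##### -> #   bit 31 = 1  t=3,i=3
  ####. -> #   bit 30 = 1  t=0,i=9
  ###.# -> .   bit 29 = 0  t=0,i=2
  ###.. -> .   bit 28 = 0  t=0,i=10
  ##.## -> .   bit 27 = 0  t=0,i=3
  ##.#. -> .   bit 26 = 0  t=4,i=10
  ##..# -> #   bit 25 = 1  t=1,i=6
  ##... -> #   bit 24 = 1  t=0,i=11
  #.### -> .   bit 23 = 0  t=0,i=7
  #.##. -> #   bit 22 = 1  t=0,i=4
  #.#.# -> #   bit 21 = 1  t=2,i=11
  #.#.. -> #   bit 20 = 1  t=2,i=13
  #..## -> .   bit 19 = 0  t=1,i=3
  #..#. -> .   bit 18 = 0  t=1,i=0
  #...# -> #   bit 17 = 1  t=0,i=12
  #.... -> #   bit 16 = 1  t=2,i=1
  .#### -> #   bit 15 = 1  t=0,i=8
  .###. -> #   bit 14 = 1  t=0,i=1
  .##.# -> #   bit 13 = 1  t=0,i=5
  .##.. -> .   bit 12 = 0  t=1,i=5
  .#.## -> #   bit 11 = 1  t=3,i=0
  .#.#. -> .   bit 10 = 0  t=2,i=10
  .#..# -> .   bit 9 = 0  t=1,i=2
  .#... -> .   bit 8 = 0  t=2,i=0
  ..### -> .   bit 7 = 0  t=0,i=0
  ..##. -> .   bit 6 = 0  t=1,i=4
  ..#.# -> #   bit 5 = 1  t=2,i=9
  ..#.. -> .   bit 4 = 0  t=1,i=1
  ...## -> .   bit 3 = 0  t=0,i=13
  ...#. -> #   bit 2 = 1  t=2,i=5
  ....# -> #   bit 1 = 1  t=2,i=4
  ..... -> #   bit 0 = 1  t=2,i=2
  bits 11000011011100111110100000100111 = 3279153191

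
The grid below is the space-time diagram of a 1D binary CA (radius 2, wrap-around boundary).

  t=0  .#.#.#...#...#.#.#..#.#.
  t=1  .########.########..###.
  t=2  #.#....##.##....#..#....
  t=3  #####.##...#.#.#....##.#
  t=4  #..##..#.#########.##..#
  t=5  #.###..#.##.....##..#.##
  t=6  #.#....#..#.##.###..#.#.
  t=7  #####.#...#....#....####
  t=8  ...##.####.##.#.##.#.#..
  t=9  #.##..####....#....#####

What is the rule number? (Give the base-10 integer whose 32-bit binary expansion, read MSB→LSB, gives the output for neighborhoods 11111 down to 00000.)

  nb #####: next=.  (t=1,i=3, bit31=0)
  nb ####.: next=#  (t=1,i=7, bit30=1)
  nb ###.#: next=#  (t=1,i=8, bit29=1)
  nb ###..: next=.  (t=1,i=17, bit28=0)
  nb ##.##: next=.  (t=1,i=9, bit27=0)
  nb ##.#.: next=.  (t=7,i=5, bit26=0)
  nb ##..#: next=.  (t=1,i=18, bit25=0)
  nb ##...: next=.  (t=2,i=12, bit24=0)
  nb #.###: next=#  (t=1,i=10, bit23=1)
  nb #.##.: next=.  (t=2,i=10, bit22=0)
  nb #.#.#: next=#  (t=0,i=3, bit21=1)
  nb #.#..: next=#  (t=0,i=5, bit20=1)
  nb #..##: next=#  (t=1,i=0, bit19=1)
  nb #..#.: next=.  (t=0,i=0, bit18=0)
  nb #...#: next=#  (t=0,i=7, bit17=1)
  nb #....: next=#  (t=2,i=4, bit16=1)
  nb .####: next=#  (t=1,i=2, bit15=1)
  nb .###.: next=.  (t=1,i=21, bit14=0)
  nb .##.#: next=.  (t=2,i=8, bit13=0)
  nb .##..: next=#  (t=2,i=11, bit12=1)
  nb .#.##: next=.  (t=4,i=8, bit11=0)
  nb .#.#.: next=#  (t=0,i=2, bit10=1)
  nb .#..#: next=.  (t=0,i=18, bit9=0)
  nb .#...: next=#  (t=0,i=6, bit8=1)
  nb ..###: next=.  (t=1,i=1, bit7=0)
  nb ..##.: next=#  (t=2,i=7, bit6=1)
  nb ..#.#: next=#  (t=0,i=1, bit5=1)
  nb ..#..: next=.  (t=0,i=9, bit4=0)
  nb ...##: next=#  (t=2,i=6, bit3=1)
  nb ...#.: next=#  (t=0,i=8, bit2=1)
  nb ....#: next=.  (t=2,i=5, bit1=0)
  nb .....: next=#  (t=5,i=13, bit0=1)
  bits 01100000101110111001010101101101 = 1622906221

1622906221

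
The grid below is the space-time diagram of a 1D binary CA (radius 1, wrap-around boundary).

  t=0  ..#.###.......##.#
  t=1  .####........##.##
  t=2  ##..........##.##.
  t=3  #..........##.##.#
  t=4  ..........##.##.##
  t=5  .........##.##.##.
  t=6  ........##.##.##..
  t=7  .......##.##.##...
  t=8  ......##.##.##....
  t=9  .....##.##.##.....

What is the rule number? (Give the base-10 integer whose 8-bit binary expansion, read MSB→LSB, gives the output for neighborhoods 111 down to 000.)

  ### -> .   bit 7 = 0  t=0,i=5
  ##. -> .   bit 6 = 0  t=0,i=6
  #.# -> #   bit 5 = 1  t=0,i=3
  #.. -> .   bit 4 = 0  t=0,i=0
  .## -> #   bit 3 = 1  t=0,i=4
  .#. -> #   bit 2 = 1  t=0,i=2
  ..# -> #   bit 1 = 1  t=0,i=1
  ... -> .   bit 0 = 0  t=0,i=8
  bits 00101110 = 46

46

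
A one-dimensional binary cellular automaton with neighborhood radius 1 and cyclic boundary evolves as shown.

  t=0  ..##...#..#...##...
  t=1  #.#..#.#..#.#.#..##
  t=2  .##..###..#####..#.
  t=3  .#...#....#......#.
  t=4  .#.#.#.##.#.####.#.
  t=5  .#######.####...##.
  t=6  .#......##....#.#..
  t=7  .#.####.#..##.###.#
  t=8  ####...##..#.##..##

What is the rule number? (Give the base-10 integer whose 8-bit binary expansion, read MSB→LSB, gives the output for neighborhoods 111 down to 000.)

45

  nb ###: next=.  (t=1,i=18, bit7=0)
  nb ##.: next=.  (t=0,i=3, bit6=0)
  nb #.#: next=#  (t=1,i=1, bit5=1)
  nb #..: next=.  (t=0,i=4, bit4=0)
  nb .##: next=#  (t=0,i=2, bit3=1)
  nb .#.: next=#  (t=0,i=7, bit2=1)
  nb ..#: next=.  (t=0,i=1, bit1=0)
  nb ...: next=#  (t=0,i=0, bit0=1)
  bits 00101101 = 45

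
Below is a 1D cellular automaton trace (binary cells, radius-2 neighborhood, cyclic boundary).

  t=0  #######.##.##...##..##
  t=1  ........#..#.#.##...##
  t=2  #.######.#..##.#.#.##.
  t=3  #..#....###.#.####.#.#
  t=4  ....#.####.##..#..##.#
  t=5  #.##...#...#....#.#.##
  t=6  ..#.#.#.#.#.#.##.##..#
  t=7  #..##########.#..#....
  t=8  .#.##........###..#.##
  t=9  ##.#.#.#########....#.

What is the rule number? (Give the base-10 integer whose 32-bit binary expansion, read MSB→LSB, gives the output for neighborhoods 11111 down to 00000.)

  nb #####: next=.  (t=0,i=0, bit31=0)
  nb ####.: next=.  (t=0,i=5, bit30=0)
  nb ###.#: next=.  (t=0,i=6, bit29=0)
  nb ###..: next=#  (t=8,i=15, bit28=1)
  nb ##.##: next=.  (t=0,i=7, bit27=0)
  nb ##.#.: next=#  (t=2,i=8, bit26=1)
  nb ##..#: next=.  (t=0,i=18, bit25=0)
  nb ##...: next=#  (t=0,i=13, bit24=1)
  nb #.###: next=.  (t=2,i=2, bit23=0)
  nb #.##.: next=#  (t=0,i=8, bit22=1)
  nb #.#.#: next=#  (t=1,i=13, bit21=1)
  nb #.#..: next=#  (t=2,i=9, bit20=1)
  nb #..##: next=.  (t=0,i=19, bit19=0)
  nb #..#.: next=.  (t=1,i=10, bit18=0)
  nb #...#: next=.  (t=0,i=14, bit17=0)
  nb #....: next=.  (t=1,i=1, bit16=0)
  nb .####: next=#  (t=0,i=21, bit15=1)
  nb .###.: next=#  (t=3,i=9, bit14=1)
  nb .##.#: next=.  (t=0,i=9, bit13=0)
  nb .##..: next=.  (t=0,i=12, bit12=0)
  nb .#.##: next=.  (t=1,i=14, bit11=0)
  nb .#.#.: next=#  (t=1,i=12, bit10=1)
  nb .#..#: next=#  (t=1,i=9, bit9=1)
  nb .#...: next=#  (t=3,i=4, bit8=1)
  nb ..###: next=#  (t=0,i=20, bit7=1)
  nb ..##.: next=#  (t=0,i=16, bit6=1)
  nb ..#.#: next=.  (t=1,i=11, bit5=0)
  nb ..#..: next=.  (t=1,i=8, bit4=0)
  nb ...##: next=#  (t=0,i=15, bit3=1)
  nb ...#.: next=#  (t=1,i=7, bit2=1)
  nb ....#: next=#  (t=1,i=6, bit1=1)
  nb .....: next=#  (t=1,i=2, bit0=1)
  bits 00010101011100001100011111001111 = 359712719

359712719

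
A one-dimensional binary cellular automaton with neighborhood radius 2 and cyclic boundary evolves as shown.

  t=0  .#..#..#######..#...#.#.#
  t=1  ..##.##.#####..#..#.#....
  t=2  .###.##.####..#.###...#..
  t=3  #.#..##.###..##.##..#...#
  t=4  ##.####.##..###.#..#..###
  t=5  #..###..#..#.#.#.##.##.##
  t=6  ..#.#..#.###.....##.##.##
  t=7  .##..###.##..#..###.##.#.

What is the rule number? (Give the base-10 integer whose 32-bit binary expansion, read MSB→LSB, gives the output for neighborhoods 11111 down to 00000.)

  nb #####: next=#  (t=0,i=9, bit31=1)
  nb ####.: next=#  (t=0,i=12, bit30=1)
  nb ###.#: next=.  (t=2,i=3, bit29=0)
  nb ###..: next=.  (t=0,i=13, bit28=0)
  nb ##.##: next=.  (t=1,i=4, bit27=0)
  nb ##.#.: next=#  (t=3,i=1, bit26=1)
  nb ##..#: next=.  (t=0,i=14, bit25=0)
  nb ##...: next=.  (t=2,i=19, bit24=0)
  nb #.###: next=#  (t=1,i=8, bit23=1)
  nb #.##.: next=#  (t=1,i=5, bit22=1)
  nb #.#.#: next=.  (t=0,i=22, bit21=0)
  nb #.#..: next=.  (t=0,i=1, bit20=0)
  nb #..##: next=#  (t=0,i=6, bit19=1)
  nb #..#.: next=#  (t=0,i=3, bit18=1)
  nb #...#: next=#  (t=0,i=18, bit17=1)
  nb #....: next=#  (t=1,i=22, bit16=1)
  nb .####: next=#  (t=0,i=8, bit15=1)
  nb .###.: next=#  (t=2,i=2, bit14=1)
  nb .##.#: next=#  (t=1,i=3, bit13=1)
  nb .##..: next=.  (t=3,i=17, bit12=0)
  nb .#.##: next=.  (t=2,i=15, bit11=0)
  nb .#.#.: next=.  (t=0,i=0, bit10=0)
  nb .#..#: next=#  (t=0,i=2, bit9=1)
  nb .#...: next=.  (t=0,i=17, bit8=0)
  nb ..###: next=.  (t=0,i=7, bit7=0)
  nb ..##.: next=#  (t=1,i=2, bit6=1)
  nb ..#.#: next=#  (t=0,i=20, bit5=1)
  nb ..#..: next=.  (t=0,i=4, bit4=0)
  nb ...##: next=#  (t=1,i=1, bit3=1)
  nb ...#.: next=.  (t=0,i=19, bit2=0)
  nb ....#: next=.  (t=1,i=0, bit1=0)
  nb .....: next=.  (t=1,i=23, bit0=0)
  bits 11000100110011111110001001101000 = 3301958248

3301958248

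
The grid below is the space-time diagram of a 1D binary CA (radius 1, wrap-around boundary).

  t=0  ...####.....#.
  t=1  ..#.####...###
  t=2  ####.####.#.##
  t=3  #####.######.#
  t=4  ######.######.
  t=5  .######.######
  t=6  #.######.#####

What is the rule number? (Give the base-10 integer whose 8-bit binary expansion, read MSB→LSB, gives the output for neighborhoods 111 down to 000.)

246

  nb ###: next=#  (t=0,i=4, bit7=1)
  nb ##.: next=#  (t=0,i=6, bit6=1)
  nb #.#: next=#  (t=1,i=3, bit5=1)
  nb #..: next=#  (t=0,i=7, bit4=1)
  nb .##: next=.  (t=0,i=3, bit3=0)
  nb .#.: next=#  (t=0,i=12, bit2=1)
  nb ..#: next=#  (t=0,i=2, bit1=1)
  nb ...: next=.  (t=0,i=0, bit0=0)
  bits 11110110 = 246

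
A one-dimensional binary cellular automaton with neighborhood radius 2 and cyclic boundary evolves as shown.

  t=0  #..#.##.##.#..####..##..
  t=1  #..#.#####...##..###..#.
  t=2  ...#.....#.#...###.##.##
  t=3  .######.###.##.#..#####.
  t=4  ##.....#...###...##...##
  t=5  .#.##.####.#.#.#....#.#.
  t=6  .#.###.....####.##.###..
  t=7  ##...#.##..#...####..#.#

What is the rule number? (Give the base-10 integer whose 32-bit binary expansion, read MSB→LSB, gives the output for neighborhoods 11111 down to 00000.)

443229621

  nb #####: next=.  (t=1,i=7, bit31=0)
  nb ####.: next=.  (t=0,i=16, bit30=0)
  nb ###.#: next=.  (t=2,i=17, bit29=0)
  nb ###..: next=#  (t=0,i=17, bit28=1)
  nb ##.##: next=#  (t=0,i=7, bit27=1)
  nb ##.#.: next=.  (t=0,i=10, bit26=0)
  nb ##..#: next=#  (t=0,i=18, bit25=1)
  nb ##...: next=.  (t=1,i=10, bit24=0)
  nb #.###: next=.  (t=1,i=5, bit23=0)
  nb #.##.: next=#  (t=0,i=5, bit22=1)
  nb #.#.#: next=#  (t=5,i=11, bit21=1)
  nb #.#..: next=.  (t=0,i=11, bit20=0)
  nb #..##: next=#  (t=0,i=13, bit19=1)
  nb #..#.: next=.  (t=0,i=2, bit18=0)
  nb #...#: next=#  (t=1,i=11, bit17=1)
  nb #....: next=#  (t=2,i=5, bit16=1)
  nb .####: next=.  (t=0,i=15, bit15=0)
  nb .###.: next=.  (t=1,i=18, bit14=0)
  nb .##.#: next=#  (t=0,i=6, bit13=1)
  nb .##..: next=.  (t=0,i=21, bit12=0)
  nb .#.##: next=.  (t=0,i=4, bit11=0)
  nb .#.#.: next=#  (t=1,i=23, bit10=1)
  nb .#..#: next=.  (t=0,i=1, bit9=0)
  nb .#...: next=#  (t=2,i=4, bit8=1)
  nb ..###: next=#  (t=0,i=14, bit7=1)
  nb ..##.: next=.  (t=0,i=20, bit6=0)
  nb ..#.#: next=#  (t=0,i=3, bit5=1)
  nb ..#..: next=#  (t=0,i=0, bit4=1)
  nb ...##: next=.  (t=1,i=12, bit3=0)
  nb ...#.: next=#  (t=2,i=2, bit2=1)
  nb ....#: next=.  (t=2,i=7, bit1=0)
  nb .....: next=#  (t=2,i=6, bit0=1)
  bits 00011010011010110010010110110101 = 443229621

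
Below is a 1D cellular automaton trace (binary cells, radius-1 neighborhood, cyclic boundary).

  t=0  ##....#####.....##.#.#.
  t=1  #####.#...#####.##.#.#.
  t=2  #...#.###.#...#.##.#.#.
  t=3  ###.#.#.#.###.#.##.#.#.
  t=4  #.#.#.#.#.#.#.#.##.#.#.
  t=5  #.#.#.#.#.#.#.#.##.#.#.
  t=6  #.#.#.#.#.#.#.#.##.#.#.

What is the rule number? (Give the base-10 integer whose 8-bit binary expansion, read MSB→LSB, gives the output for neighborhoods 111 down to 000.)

93

  [7] ### => .  t=0,i=7
  [6] ##. => #  t=0,i=1
  [5] #.# => .  t=0,i=18
  [4] #.. => #  t=0,i=2
  [3] .## => #  t=0,i=0
  [2] .#. => #  t=0,i=19
  [1] ..# => .  t=0,i=5
  [0] ... => #  t=0,i=3
  bits 01011101 = 93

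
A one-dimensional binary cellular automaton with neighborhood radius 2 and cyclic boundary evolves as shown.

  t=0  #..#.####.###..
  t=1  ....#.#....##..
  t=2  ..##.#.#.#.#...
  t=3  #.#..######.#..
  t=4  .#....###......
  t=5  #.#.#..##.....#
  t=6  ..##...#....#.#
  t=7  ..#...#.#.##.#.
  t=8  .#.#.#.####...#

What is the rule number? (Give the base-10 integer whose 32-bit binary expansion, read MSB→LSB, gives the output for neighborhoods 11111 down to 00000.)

  [31] ##### => #  t=3,i=7
  [30] ####. => .  t=0,i=7
  [29] ###.# => .  t=0,i=8
  [28] ###.. => #  t=0,i=12
  [27] ##.## => .  t=0,i=9
  [26] ##.#. => .  t=2,i=4
  [25] ##..# => .  t=0,i=13
  [24] ##... => .  t=1,i=13
  [23] #.### => .  t=0,i=5
  [22] #.##. => #  t=7,i=10
  [21] #.#.# => #  t=2,i=5
  [20] #.#.. => .  t=1,i=6
  [19] #..## => .  t=3,i=4
  [18] #..#. => .  t=0,i=2
  [17] #...# => .  t=6,i=5
  [16] #.... => .  t=1,i=8
  [15] .#### => #  t=0,i=6
  [14] .###. => #  t=0,i=11
  [13] .##.# => .  t=2,i=3
  [12] .##.. => .  t=1,i=12
  [11] .#.## => #  t=0,i=4
  [10] .#.#. => #  t=1,i=5
  [9] .#..# => .  t=0,i=1
  [8] .#... => #  t=1,i=7
  [7] ..### => .  t=3,i=5
  [6] ..##. => #  t=1,i=11
  [5] ..#.# => .  t=0,i=3
  [4] ..#.. => .  t=0,i=0
  [3] ...## => .  t=1,i=10
  [2] ...#. => #  t=1,i=3
  [1] ....# => #  t=1,i=2
  [0] ..... => .  t=1,i=0
  bits 10010000011000001100110101000110 = 2422263110

2422263110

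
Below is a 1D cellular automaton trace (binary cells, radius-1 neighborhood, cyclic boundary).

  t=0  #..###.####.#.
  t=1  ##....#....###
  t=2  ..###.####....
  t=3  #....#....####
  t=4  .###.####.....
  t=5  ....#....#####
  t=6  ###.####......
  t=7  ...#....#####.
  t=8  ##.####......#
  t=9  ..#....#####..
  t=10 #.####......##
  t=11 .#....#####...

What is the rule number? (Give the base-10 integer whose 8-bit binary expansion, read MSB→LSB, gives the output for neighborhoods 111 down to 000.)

53

  [7] ### => .  t=0,i=4
  [6] ##. => .  t=0,i=5
  [5] #.# => #  t=0,i=6
  [4] #.. => #  t=0,i=1
  [3] .## => .  t=0,i=3
  [2] .#. => #  t=0,i=0
  [1] ..# => .  t=0,i=2
  [0] ... => #  t=1,i=3
  bits 00110101 = 53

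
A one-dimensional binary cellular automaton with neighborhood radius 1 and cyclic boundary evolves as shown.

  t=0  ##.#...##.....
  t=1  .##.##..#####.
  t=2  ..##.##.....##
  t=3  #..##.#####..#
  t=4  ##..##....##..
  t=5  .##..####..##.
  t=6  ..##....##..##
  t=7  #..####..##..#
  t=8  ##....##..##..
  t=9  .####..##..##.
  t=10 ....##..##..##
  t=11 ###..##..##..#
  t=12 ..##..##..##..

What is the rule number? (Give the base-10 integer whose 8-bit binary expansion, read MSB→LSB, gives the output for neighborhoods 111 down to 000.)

  [7] ### => .  t=1,i=9
  [6] ##. => #  t=0,i=1
  [5] #.# => #  t=0,i=2
  [4] #.. => #  t=0,i=4
  [3] .## => .  t=0,i=0
  [2] .#. => .  t=0,i=3
  [1] ..# => .  t=0,i=6
  [0] ... => #  t=0,i=5
  bits 01110001 = 113

113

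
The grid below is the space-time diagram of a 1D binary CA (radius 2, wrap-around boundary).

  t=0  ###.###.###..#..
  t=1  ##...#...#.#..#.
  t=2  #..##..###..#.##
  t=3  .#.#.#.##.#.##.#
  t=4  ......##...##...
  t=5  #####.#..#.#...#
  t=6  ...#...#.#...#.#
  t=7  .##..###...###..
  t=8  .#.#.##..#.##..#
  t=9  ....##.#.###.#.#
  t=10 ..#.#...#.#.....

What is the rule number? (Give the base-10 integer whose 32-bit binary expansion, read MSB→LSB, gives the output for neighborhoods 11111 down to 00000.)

1111640807

  #####|.  b31=0 t=5,i=1
  ####.|#  b30=1 t=5,i=3
  ###.#|.  b29=0 t=0,i=2
  ###..|.  b28=0 t=0,i=10
  ##.##|.  b27=0 t=0,i=3
  ##.#.|.  b26=0 t=3,i=9
  ##..#|#  b25=1 t=0,i=11
  ##...|.  b24=0 t=1,i=2
  #.###|.  b23=0 t=0,i=4
  #.##.|#  b22=1 t=1,i=0
  #.#.#|.  b21=0 t=3,i=1
  #.#..|.  b20=0 t=1,i=11
  #..##|.  b19=0 t=0,i=15
  #..#.|.  b18=0 t=0,i=12
  #...#|#  b17=1 t=1,i=3
  #....|.  b16=0 t=4,i=14
  .####|.  b15=0 t=5,i=0
  .###.|#  b14=1 t=0,i=1
  .##.#|.  b13=0 t=3,i=8
  .##..|.  b12=0 t=1,i=1
  .#.##|#  b11=1 t=1,i=15
  .#.#.|.  b10=0 t=1,i=10
  .#..#|#  b9=1 t=0,i=14
  .#...|.  b8=0 t=1,i=6
  ..###|#  b7=1 t=0,i=0
  ..##.|#  b6=1 t=2,i=3
  ..#.#|#  b5=1 t=1,i=9
  ..#..|.  b4=0 t=0,i=13
  ...##|.  b3=0 t=4,i=5
  ...#.|#  b2=1 t=1,i=4
  ....#|#  b1=1 t=4,i=4
  .....|#  b0=1 t=4,i=0
  bits 01000010010000100100101011100111 = 1111640807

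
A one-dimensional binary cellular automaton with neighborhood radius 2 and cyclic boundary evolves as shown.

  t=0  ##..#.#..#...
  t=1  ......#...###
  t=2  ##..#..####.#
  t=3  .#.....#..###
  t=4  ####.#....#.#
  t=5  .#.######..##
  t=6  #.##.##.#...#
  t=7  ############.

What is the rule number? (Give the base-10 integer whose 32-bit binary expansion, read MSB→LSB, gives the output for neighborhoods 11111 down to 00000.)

  #####|#  b31=1 t=4,i=1
  ####.|.  b30=0 t=2,i=9
  ###.#|#  b29=1 t=2,i=10
  ###..|#  b28=1 t=1,i=12
  ##.##|#  b27=1 t=2,i=11
  ##.#.|#  b26=1 t=3,i=0
  ##..#|.  b25=0 t=0,i=2
  ##...|#  b24=1 t=1,i=0
  #.###|#  b23=1 t=2,i=12
  #.##.|#  b22=1 t=6,i=2
  #.#.#|.  b21=0 t=5,i=1
  #.#..|#  b20=1 t=0,i=6
  #..##|.  b19=0 t=2,i=6
  #..#.|.  b18=0 t=0,i=3
  #...#|#  b17=1 t=0,i=11
  #....|#  b16=1 t=1,i=1
  .####|.  b15=0 t=2,i=8
  .###.|.  b14=0 t=1,i=11
  .##.#|#  b13=1 t=5,i=12
  .##..|.  b12=0 t=0,i=1
  .#.##|#  b11=1 t=4,i=11
  .#.#.|.  b10=0 t=0,i=5
  .#..#|.  b9=0 t=0,i=7
  .#...|#  b8=1 t=0,i=10
  ..###|#  b7=1 t=1,i=10
  ..##.|.  b6=0 t=0,i=0
  ..#.#|.  b5=0 t=0,i=4
  ..#..|.  b4=0 t=0,i=9
  ...##|#  b3=1 t=0,i=12
  ...#.|.  b2=0 t=1,i=5
  ....#|#  b1=1 t=1,i=4
  .....|.  b0=0 t=1,i=2
  bits 10111101110100110010100110001010 = 3184732554

3184732554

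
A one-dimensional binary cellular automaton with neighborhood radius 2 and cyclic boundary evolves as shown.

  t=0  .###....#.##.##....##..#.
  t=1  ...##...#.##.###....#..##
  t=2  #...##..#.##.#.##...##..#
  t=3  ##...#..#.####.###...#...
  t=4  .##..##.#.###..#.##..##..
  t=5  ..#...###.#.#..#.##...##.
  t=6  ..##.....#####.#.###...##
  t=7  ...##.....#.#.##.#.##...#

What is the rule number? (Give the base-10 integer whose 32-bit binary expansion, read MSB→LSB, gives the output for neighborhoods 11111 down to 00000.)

  nb #####: next=.  (t=6,i=11, bit31=0)
  nb ####.: next=#  (t=3,i=12, bit30=1)
  nb ###.#: next=.  (t=3,i=13, bit29=0)
  nb ###..: next=#  (t=0,i=3, bit28=1)
  nb ##.##: next=.  (t=0,i=12, bit27=0)
  nb ##.#.: next=#  (t=2,i=12, bit26=1)
  nb ##..#: next=.  (t=0,i=21, bit25=0)
  nb ##...: next=#  (t=0,i=4, bit24=1)
  nb #.###: next=#  (t=1,i=13, bit23=1)
  nb #.##.: next=#  (t=0,i=10, bit22=1)
  nb #.#.#: next=#  (t=2,i=13, bit21=1)
  nb #.#..: next=#  (t=5,i=12, bit20=1)
  nb #..##: next=.  (t=0,i=0, bit19=0)
  nb #..#.: next=.  (t=0,i=22, bit18=0)
  nb #...#: next=.  (t=1,i=1, bit17=0)
  nb #....: next=.  (t=0,i=5, bit16=0)
  nb .####: next=#  (t=3,i=11, bit15=1)
  nb .###.: next=.  (t=0,i=2, bit14=0)
  nb .##.#: next=#  (t=0,i=11, bit13=1)
  nb .##..: next=#  (t=0,i=14, bit12=1)
  nb .#.##: next=.  (t=0,i=9, bit11=0)
  nb .#.#.: next=#  (t=5,i=11, bit10=1)
  nb .#..#: next=#  (t=0,i=24, bit9=1)
  nb .#...: next=#  (t=3,i=22, bit8=1)
  nb ..###: next=.  (t=0,i=1, bit7=0)
  nb ..##.: next=.  (t=0,i=19, bit6=0)
  nb ..#.#: next=#  (t=0,i=8, bit5=1)
  nb ..#..: next=#  (t=0,i=23, bit4=1)
  nb ...##: next=.  (t=0,i=18, bit3=0)
  nb ...#.: next=.  (t=0,i=7, bit2=0)
  nb ....#: next=.  (t=0,i=6, bit1=0)
  nb .....: next=.  (t=6,i=6, bit0=0)
  bits 01010101111100001011011100110000 = 1441838896

1441838896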